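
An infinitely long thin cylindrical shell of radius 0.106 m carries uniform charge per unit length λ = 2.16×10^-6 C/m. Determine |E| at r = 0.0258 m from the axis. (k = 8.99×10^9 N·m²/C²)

Coaxial Gaussian cylinder, radius r = 0.0258 m, length L (r < 0.106 m, inside the shell).
No charge is enclosed, so Gauss's law gives E·2πrL = 0 ⇒ E = 0.

|E| = 0 N/C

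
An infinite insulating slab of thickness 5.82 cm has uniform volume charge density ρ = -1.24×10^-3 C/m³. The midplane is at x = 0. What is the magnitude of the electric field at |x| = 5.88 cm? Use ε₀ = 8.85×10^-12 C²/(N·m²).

|E| ≈ 4.08×10^6 N/C

The point |x| = 5.88 cm lies outside the slab (half-thickness 0.0291 m). A symmetric pillbox spanning the full slab encloses Q_enc = ρ·d·A.
Flux = 2EA ⇒ E = |ρ|d/(2ε₀), independent of distance outside.
E = (1.24×10^-3)(0.0582)/(2·8.85×10^-12) = 4.08×10^6 N/C.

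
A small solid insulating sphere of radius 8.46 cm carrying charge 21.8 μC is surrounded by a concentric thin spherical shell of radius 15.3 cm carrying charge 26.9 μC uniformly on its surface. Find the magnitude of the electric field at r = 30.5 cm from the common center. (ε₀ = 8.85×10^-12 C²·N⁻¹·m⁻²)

By spherical symmetry E is radial; choose a Gaussian sphere of radius r = 30.5 cm (r > 15.3 cm, enclosing both).
Q_enc = (21.8 μC) + (26.9 μC) = 4.87e-5 C.
By Gauss's law, ∮E·dA = E·4πr² = Q_enc/ε₀.
E = |Q_enc|/(4πε₀r²) = (4.87e-5)/(4π·8.85×10^-12·(0.305)²) = 4.71×10^6 N/C.

|E| = 4.71e6 V/m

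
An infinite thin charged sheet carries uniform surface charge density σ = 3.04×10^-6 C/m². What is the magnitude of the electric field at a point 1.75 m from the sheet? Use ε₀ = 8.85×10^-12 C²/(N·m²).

1.72×10^5 N/C

By planar symmetry E is perpendicular to the sheet and uniform; use a Gaussian pillbox with flat faces of area A on each side of the sheet.
Only the two end caps contribute flux: Φ = 2EA. With Q_enc = σA, Gauss's law gives E = |σ|/(2ε₀).
E = |σ|/(2ε₀) = (3.04e-6)/(2·8.85×10^-12) = 1.72e5 N/C.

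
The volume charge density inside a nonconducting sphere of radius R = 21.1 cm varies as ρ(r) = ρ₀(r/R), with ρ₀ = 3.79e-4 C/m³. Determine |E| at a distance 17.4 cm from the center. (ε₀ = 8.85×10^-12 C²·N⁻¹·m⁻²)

E ≈ 1.54e6 V/m

Use a concentric Gaussian sphere at r = 17.4 cm (r < R).
Q_enc = ∫₀^r ρ(r')·4πr'² dr' = (4πρ₀/R) ∫₀^r r'^3 dr' = 4πρ₀ r^4/(4·R) = 5.173×10^-6 C.
Applying ∮E·dA = Q_enc/ε₀ with Φ = E(4πr²):
E = |Q_enc|/(4πε₀r²) = (5.173×10^-6)/(4π·8.85×10^-12·(0.174)²) = 1.54e6 N/C.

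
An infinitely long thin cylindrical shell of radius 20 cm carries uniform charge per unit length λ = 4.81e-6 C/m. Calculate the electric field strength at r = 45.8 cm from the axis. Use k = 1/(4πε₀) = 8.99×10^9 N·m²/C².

1.89×10^5 V/m

Take a coaxial cylindrical Gaussian surface of radius r = 45.8 cm and length L (r > 20 cm).
The full line charge is enclosed: λ_enc = 4.81×10^-6 C/m.
Gauss's law: E·2πrL = λ_enc L/ε₀.
E = 2k|λ_enc|/r = 2(8.99×10^9)(4.81×10^-6)/(0.458) = 1.89e5 N/C.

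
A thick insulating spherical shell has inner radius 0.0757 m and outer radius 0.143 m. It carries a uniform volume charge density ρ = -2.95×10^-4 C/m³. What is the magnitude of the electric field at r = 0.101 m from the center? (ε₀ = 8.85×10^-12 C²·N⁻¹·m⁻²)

Symmetry ⇒ E = E(r) r̂. Gaussian sphere of radius r = 0.101 m (within the shell material, 0.0757 m < r < 0.143 m).
Only the shell between 0.0757 m and r is enclosed: Q_enc = ρ·(4π/3)(r³ − a³) = (-2.95×10^-4)·(4π/3)·((0.101)³ − (0.0757)³) = -7.371×10^-7 C.
By Gauss's law, ∮E·dA = E·4πr² = Q_enc/ε₀.
E = |Q_enc|/(4πε₀r²) = (7.371×10^-7)/(4π·8.85×10^-12·(0.101)²) = 6.50×10^5 N/C.

|E| = 6.50e5 V/m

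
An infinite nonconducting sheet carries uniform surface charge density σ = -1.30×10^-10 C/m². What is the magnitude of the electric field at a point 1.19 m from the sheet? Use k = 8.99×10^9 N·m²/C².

Choose a cylindrical pillbox piercing the sheet, end faces (area A) parallel to it.
Flux Φ = 2EA and Q_enc = σA, so 2EA = σA/ε₀ ⇒ E = |σ|/(2ε₀), independent of distance.
E = 2πk|σ| = 2π(8.99×10^9)(1.30×10^-10) = 7.34 N/C.

E ≈ 7.34 N/C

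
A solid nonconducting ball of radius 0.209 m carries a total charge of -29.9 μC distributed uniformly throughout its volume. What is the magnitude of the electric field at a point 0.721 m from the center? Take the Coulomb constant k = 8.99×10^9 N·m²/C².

|E| = 5.17e5 V/m

Symmetry ⇒ E = E(r) r̂. Gaussian sphere of radius r = 0.721 m (r > R, so the entire charge is enclosed).
Q_enc = -29.9 μC = -2.99e-5 C.
Applying ∮E·dA = Q_enc/ε₀ with Φ = E(4πr²):
E = k|Q_enc|/r² = (8.99×10^9)(2.99e-5)/(0.721)² = 5.17e5 N/C.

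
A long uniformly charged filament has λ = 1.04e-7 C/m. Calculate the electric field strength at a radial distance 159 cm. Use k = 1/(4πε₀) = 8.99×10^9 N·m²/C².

|E| = 1.18×10^3 N/C

Coaxial Gaussian cylinder, radius r = 159 cm, length L.
Q_enc = λL, so λ_enc = 1.04×10^-7 C/m.
Gauss's law: E·2πrL = λ_enc L/ε₀.
E = 2k|λ_enc|/r = 2(8.99×10^9)(1.04×10^-7)/(1.59) = 1.18e3 N/C.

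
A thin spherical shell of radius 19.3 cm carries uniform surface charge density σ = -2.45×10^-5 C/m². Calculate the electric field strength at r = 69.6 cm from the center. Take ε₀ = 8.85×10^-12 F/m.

|E| = 2.13×10^5 N/C

Use a concentric Gaussian sphere at r = 69.6 cm (r > 19.3 cm).
The entire shell is enclosed: Q_enc = σ·4πR² = (-2.45×10^-5)·4π·(0.193)² = -1.147e-5 C.
Applying ∮E·dA = Q_enc/ε₀ with Φ = E(4πr²):
E = |Q_enc|/(4πε₀r²) = (1.147×10^-5)/(4π·8.85×10^-12·(0.696)²) = 2.13×10^5 N/C.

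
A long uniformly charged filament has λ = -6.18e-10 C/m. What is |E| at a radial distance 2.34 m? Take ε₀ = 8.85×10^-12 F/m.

Choose a coaxial cylinder of radius r = 2.34 m (arbitrary length L) as the Gaussian surface.
Q_enc = λL, so λ_enc = -6.18×10^-10 C/m.
Gauss's law: E·2πrL = λ_enc L/ε₀.
E = |λ_enc|/(2πε₀r) = (6.18×10^-10)/(2π·8.85×10^-12·2.34) = 4.75 N/C.

|E| ≈ 4.75 V/m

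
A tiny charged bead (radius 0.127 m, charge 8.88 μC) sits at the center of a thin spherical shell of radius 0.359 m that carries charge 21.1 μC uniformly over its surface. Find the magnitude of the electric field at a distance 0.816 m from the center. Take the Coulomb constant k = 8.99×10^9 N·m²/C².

4.05×10^5 N/C

Symmetry ⇒ E = E(r) r̂. Gaussian sphere of radius r = 0.816 m (r > 0.359 m, enclosing both).
Q_enc = (8.88 μC) + (21.1 μC) = 2.998e-5 C.
By Gauss's law, ∮E·dA = E·4πr² = Q_enc/ε₀.
E = k|Q_enc|/r² = (8.99×10^9)(2.998e-5)/(0.816)² = 4.05×10^5 N/C.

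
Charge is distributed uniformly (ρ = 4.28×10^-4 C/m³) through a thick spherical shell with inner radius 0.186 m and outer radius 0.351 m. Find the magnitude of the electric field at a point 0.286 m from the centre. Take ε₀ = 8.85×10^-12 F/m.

Take a concentric spherical Gaussian surface of radius r = 0.286 m (within the shell material, 0.186 m < r < 0.351 m).
Only the shell between 0.186 m and r is enclosed: Q_enc = ρ·(4π/3)(r³ − a³) = (4.28e-4)·(4π/3)·((0.286)³ − (0.186)³) = 3.04e-5 C.
Applying ∮E·dA = Q_enc/ε₀ with Φ = E(4πr²):
E = |Q_enc|/(4πε₀r²) = (3.04×10^-5)/(4π·8.85×10^-12·(0.286)²) = 3.34×10^6 N/C.

|E| = 3.34e6 N/C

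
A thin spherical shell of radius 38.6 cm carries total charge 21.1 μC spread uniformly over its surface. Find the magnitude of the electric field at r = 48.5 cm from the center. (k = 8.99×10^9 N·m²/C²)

|E| = 8.06e5 N/C

By spherical symmetry E is radial; choose a Gaussian sphere of radius r = 48.5 cm (r > 38.6 cm).
The entire shell is enclosed: Q_enc = 2.11×10^-5 C.
Gauss's law: E·4πr² = Q_enc/ε₀.
E = k|Q_enc|/r² = (8.99×10^9)(2.11e-5)/(0.485)² = 8.06e5 N/C.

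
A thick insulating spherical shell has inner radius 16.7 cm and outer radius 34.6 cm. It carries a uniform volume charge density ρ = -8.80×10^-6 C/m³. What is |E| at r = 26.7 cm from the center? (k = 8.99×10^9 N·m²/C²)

Take a concentric spherical Gaussian surface of radius r = 26.7 cm (within the shell material, 16.7 cm < r < 34.6 cm).
Enclosed charge is the volume from a to r: Q_enc = (4π/3)ρ(r³ − a³) = -5.299×10^-7 C.
By Gauss's law, ∮E·dA = E·4πr² = Q_enc/ε₀.
E = k|Q_enc|/r² = (8.99×10^9)(5.299e-7)/(0.267)² = 6.68×10^4 N/C.

6.68×10^4 V/m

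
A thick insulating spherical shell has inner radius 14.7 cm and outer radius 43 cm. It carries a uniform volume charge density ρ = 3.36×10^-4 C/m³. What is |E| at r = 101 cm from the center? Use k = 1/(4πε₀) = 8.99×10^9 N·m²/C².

9.47×10^5 N/C

Symmetry ⇒ E = E(r) r̂. Gaussian sphere of radius r = 101 cm (r > 43 cm, enclosing the whole shell).
Q_enc = ρ·(4π/3)(b³ − a³) = (3.36e-4)·(4π/3)·((0.43)³ − (0.147)³) = 1.074×10^-4 C.
By Gauss's law, ∮E·dA = E·4πr² = Q_enc/ε₀.
E = k|Q_enc|/r² = (8.99×10^9)(1.074×10^-4)/(1.01)² = 9.47×10^5 N/C.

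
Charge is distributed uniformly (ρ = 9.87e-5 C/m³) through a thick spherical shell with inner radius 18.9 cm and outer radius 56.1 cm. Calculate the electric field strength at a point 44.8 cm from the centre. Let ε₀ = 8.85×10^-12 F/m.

By spherical symmetry E is radial; choose a Gaussian sphere of radius r = 44.8 cm (within the shell material, 18.9 cm < r < 56.1 cm).
Only the shell between 18.9 cm and r is enclosed: Q_enc = ρ·(4π/3)(r³ − a³) = (9.87e-5)·(4π/3)·((0.448)³ − (0.189)³) = 3.438×10^-5 C.
By Gauss's law, ∮E·dA = E·4πr² = Q_enc/ε₀.
E = |Q_enc|/(4πε₀r²) = (3.438e-5)/(4π·8.85×10^-12·(0.448)²) = 1.54e6 N/C.

1.54×10^6 V/m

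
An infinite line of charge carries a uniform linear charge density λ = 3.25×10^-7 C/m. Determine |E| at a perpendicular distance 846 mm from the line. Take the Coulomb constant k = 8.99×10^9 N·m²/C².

E = 6.91×10^3 N/C

Choose a coaxial cylinder of radius r = 846 mm (arbitrary length L) as the Gaussian surface.
Q_enc = λL, so λ_enc = 3.25e-7 C/m.
Gauss's law: E·2πrL = λ_enc L/ε₀.
E = 2k|λ_enc|/r = 2(8.99×10^9)(3.25e-7)/(0.846) = 6.91×10^3 N/C.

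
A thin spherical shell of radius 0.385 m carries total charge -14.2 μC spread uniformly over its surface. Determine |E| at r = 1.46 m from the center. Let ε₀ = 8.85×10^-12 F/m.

Take a concentric spherical Gaussian surface of radius r = 1.46 m (r > 0.385 m).
The entire shell is enclosed: Q_enc = -1.42×10^-5 C.
Gauss's law: E·4πr² = Q_enc/ε₀.
E = |Q_enc|/(4πε₀r²) = (1.42×10^-5)/(4π·8.85×10^-12·(1.46)²) = 5.99×10^4 N/C.

E = 5.99×10^4 V/m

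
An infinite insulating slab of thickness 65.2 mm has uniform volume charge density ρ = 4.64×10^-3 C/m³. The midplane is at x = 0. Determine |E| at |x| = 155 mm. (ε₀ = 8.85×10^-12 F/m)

|E| ≈ 1.71×10^7 V/m

The point |x| = 155 mm lies outside the slab (half-thickness 0.0326 m). A symmetric pillbox spanning the full slab encloses Q_enc = ρ·d·A.
Flux = 2EA ⇒ E = |ρ|d/(2ε₀), independent of distance outside.
E = (4.64e-3)(0.0652)/(2·8.85×10^-12) = 1.71e7 N/C.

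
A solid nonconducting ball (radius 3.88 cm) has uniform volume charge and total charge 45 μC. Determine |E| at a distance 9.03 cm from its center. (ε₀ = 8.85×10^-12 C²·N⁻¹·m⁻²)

Symmetry ⇒ E = E(r) r̂. Gaussian sphere of radius r = 9.03 cm (r > R, so the entire charge is enclosed).
Q_enc = 45 μC = 4.50×10^-5 C.
Since E is radial and uniform over the Gaussian sphere, Φ = E·4πr² = Q_enc/ε₀.
E = |Q_enc|/(4πε₀r²) = (4.50×10^-5)/(4π·8.85×10^-12·(0.0903)²) = 4.96e7 N/C.

|E| ≈ 4.96×10^7 N/C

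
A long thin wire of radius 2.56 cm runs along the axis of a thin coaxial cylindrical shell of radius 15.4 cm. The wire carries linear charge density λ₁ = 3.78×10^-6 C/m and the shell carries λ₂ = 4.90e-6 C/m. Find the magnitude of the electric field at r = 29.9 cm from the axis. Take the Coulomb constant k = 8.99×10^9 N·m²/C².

By cylindrical symmetry E is radial; use a coaxial Gaussian cylinder of radius 29.9 cm and length L (r > 15.4 cm, enclosing both).
λ_enc = λ₁ + λ₂ = (3.78×10^-6) + (4.90×10^-6) = 8.68e-6 C/m.
Since E is radial and uniform over the curved surface, Φ = E·2πrL = Q_enc/ε₀ = λ_enc L/ε₀.
E = 2k|λ_enc|/r = 2(8.99×10^9)(8.68×10^-6)/(0.299) = 5.22e5 N/C.

|E| ≈ 5.22×10^5 V/m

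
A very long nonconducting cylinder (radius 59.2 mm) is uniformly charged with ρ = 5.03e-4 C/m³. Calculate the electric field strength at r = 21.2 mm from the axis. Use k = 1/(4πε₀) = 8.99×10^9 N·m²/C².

Coaxial Gaussian cylinder, radius r = 21.2 mm, length L (r < R).
Enclosed charge per unit length: λ_enc = ρ·πr² = (5.03×10^-4)π(0.0212)² = 7.102×10^-7 C/m.
Applying ∮E·dA = Q_enc/ε₀ with the end caps contributing no flux:
E = 2k|λ_enc|/r = 2(8.99×10^9)(7.102e-7)/(0.0212) = 6.02e5 N/C.

|E| = 6.02×10^5 N/C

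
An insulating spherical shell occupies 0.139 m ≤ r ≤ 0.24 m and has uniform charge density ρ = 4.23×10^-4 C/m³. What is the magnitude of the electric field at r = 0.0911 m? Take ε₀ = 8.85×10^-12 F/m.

E = 0

By spherical symmetry E is radial; choose a Gaussian sphere of radius r = 0.0911 m (r < 0.139 m, inside the empty cavity).
No charge is enclosed, so by Gauss's law E·4πr² = 0 ⇒ E = 0.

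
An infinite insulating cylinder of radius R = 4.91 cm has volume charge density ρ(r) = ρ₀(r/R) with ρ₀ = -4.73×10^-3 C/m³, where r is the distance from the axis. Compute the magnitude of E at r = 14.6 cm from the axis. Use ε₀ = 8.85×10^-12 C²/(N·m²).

|E| ≈ 2.94×10^6 V/m

Choose a coaxial cylinder of radius r = 14.6 cm (arbitrary length L) as the Gaussian surface (r > R, full charge per length enclosed).
λ_enc = 2π ∫₀^R ρ₀(r'/R)^1 r' dr' = 2πρ₀R²/3 = -2.388×10^-5 C/m.
Applying ∮E·dA = Q_enc/ε₀ with the end caps contributing no flux:
E = |λ_enc|/(2πε₀r) = (2.388e-5)/(2π·8.85×10^-12·0.146) = 2.94×10^6 N/C.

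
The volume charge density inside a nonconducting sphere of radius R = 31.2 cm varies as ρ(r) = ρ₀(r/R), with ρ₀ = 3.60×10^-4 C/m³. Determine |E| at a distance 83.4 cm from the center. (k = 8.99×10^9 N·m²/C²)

Use a concentric Gaussian sphere at r = 83.4 cm (r > R, all charge enclosed).
Q_enc = 4π ∫₀^R ρ₀(r'/R)^1 r'² dr' = 4πρ₀R³/4 = 3.435×10^-5 C.
Since E is radial and uniform over the Gaussian sphere, Φ = E·4πr² = Q_enc/ε₀.
E = k|Q_enc|/r² = (8.99×10^9)(3.435×10^-5)/(0.834)² = 4.44×10^5 N/C.

E = 4.44×10^5 V/m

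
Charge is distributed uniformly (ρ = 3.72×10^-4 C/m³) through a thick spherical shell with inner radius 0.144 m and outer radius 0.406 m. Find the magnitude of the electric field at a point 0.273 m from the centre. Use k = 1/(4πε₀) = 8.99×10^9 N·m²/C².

By spherical symmetry E is radial; choose a Gaussian sphere of radius r = 0.273 m (within the shell material, 0.144 m < r < 0.406 m).
Enclosed charge is the volume from a to r: Q_enc = (4π/3)ρ(r³ − a³) = 2.705×10^-5 C.
Applying ∮E·dA = Q_enc/ε₀ with Φ = E(4πr²):
E = k|Q_enc|/r² = (8.99×10^9)(2.705×10^-5)/(0.273)² = 3.26×10^6 N/C.

|E| = 3.26×10^6 N/C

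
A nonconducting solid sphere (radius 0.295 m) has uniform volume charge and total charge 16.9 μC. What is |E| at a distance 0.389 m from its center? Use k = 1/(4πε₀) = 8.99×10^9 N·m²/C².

1.00×10^6 V/m

Symmetry ⇒ E = E(r) r̂. Gaussian sphere of radius r = 0.389 m (r > R, so the entire charge is enclosed).
Q_enc = 16.9 μC = 1.69e-5 C.
By Gauss's law, ∮E·dA = E·4πr² = Q_enc/ε₀.
E = k|Q_enc|/r² = (8.99×10^9)(1.69×10^-5)/(0.389)² = 1.00e6 N/C.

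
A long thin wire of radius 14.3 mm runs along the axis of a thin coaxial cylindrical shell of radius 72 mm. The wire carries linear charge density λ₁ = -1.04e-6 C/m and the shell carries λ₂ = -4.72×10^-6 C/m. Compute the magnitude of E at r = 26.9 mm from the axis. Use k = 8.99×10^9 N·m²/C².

Coaxial Gaussian cylinder, radius r = 26.9 mm, length L (between the conductors, 14.3 mm < r < 72 mm).
The shell at 72 mm lies outside the Gaussian surface, so λ_enc = λ₁ = -1.04×10^-6 C/m.
By Gauss's law (flux through the curved wall only), E·2πrL = λ_enc L/ε₀.
E = 2k|λ_enc|/r = 2(8.99×10^9)(1.04e-6)/(0.0269) = 6.95e5 N/C.

|E| = 6.95×10^5 N/C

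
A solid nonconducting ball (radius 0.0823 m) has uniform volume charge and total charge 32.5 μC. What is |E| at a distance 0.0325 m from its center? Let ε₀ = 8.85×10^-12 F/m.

|E| = 1.70e7 N/C

Take a concentric spherical Gaussian surface of radius r = 0.0325 m (r < R).
For a uniform sphere the enclosed fraction is (r/R)³, so Q_enc = (32.5 μC)(0.0325/0.0823)³ = 2.001e-6 C.
Applying ∮E·dA = Q_enc/ε₀ with Φ = E(4πr²):
E = |Q_enc|/(4πε₀r²) = (2.001×10^-6)/(4π·8.85×10^-12·(0.0325)²) = 1.70e7 N/C.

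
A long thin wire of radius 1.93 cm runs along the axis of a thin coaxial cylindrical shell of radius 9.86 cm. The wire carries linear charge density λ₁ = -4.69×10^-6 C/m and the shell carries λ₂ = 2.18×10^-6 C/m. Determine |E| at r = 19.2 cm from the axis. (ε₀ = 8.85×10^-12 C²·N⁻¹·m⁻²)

Choose a coaxial cylinder of radius r = 19.2 cm (arbitrary length L) as the Gaussian surface (r > 9.86 cm, enclosing both).
λ_enc = λ₁ + λ₂ = (-4.69×10^-6) + (2.18×10^-6) = -2.51×10^-6 C/m.
Gauss's law: E·2πrL = λ_enc L/ε₀.
E = |λ_enc|/(2πε₀r) = (2.51×10^-6)/(2π·8.85×10^-12·0.192) = 2.35e5 N/C.

2.35e5 V/m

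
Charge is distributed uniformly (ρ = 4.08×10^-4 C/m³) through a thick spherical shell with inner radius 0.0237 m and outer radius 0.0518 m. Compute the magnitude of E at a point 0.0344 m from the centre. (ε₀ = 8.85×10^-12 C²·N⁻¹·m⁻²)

|E| ≈ 3.56×10^5 N/C

Symmetry ⇒ E = E(r) r̂. Gaussian sphere of radius r = 0.0344 m (within the shell material, 0.0237 m < r < 0.0518 m).
Enclosed charge is the volume from a to r: Q_enc = (4π/3)ρ(r³ − a³) = 4.682×10^-8 C.
Applying ∮E·dA = Q_enc/ε₀ with Φ = E(4πr²):
E = |Q_enc|/(4πε₀r²) = (4.682×10^-8)/(4π·8.85×10^-12·(0.0344)²) = 3.56e5 N/C.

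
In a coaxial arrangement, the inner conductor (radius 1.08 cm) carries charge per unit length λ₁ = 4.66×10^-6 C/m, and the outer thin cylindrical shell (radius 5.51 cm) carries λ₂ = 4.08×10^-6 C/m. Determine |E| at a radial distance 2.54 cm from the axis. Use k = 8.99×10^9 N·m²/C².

E ≈ 3.30×10^6 V/m

Choose a coaxial cylinder of radius r = 2.54 cm (arbitrary length L) as the Gaussian surface (between the conductors, 1.08 cm < r < 5.51 cm).
Only the inner wire is enclosed; the outer shell contributes nothing inside itself. λ_enc = λ₁ = 4.66×10^-6 C/m.
Gauss's law: E·2πrL = λ_enc L/ε₀.
E = 2k|λ_enc|/r = 2(8.99×10^9)(4.66×10^-6)/(0.0254) = 3.30e6 N/C.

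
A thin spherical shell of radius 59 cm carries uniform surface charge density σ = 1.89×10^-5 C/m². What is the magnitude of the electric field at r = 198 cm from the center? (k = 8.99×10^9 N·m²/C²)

1.90e5 N/C

Take a concentric spherical Gaussian surface of radius r = 198 cm (r > 59 cm).
The entire shell is enclosed: Q_enc = σ·4πR² = (1.89e-5)·4π·(0.59)² = 8.268e-5 C.
By Gauss's law, ∮E·dA = E·4πr² = Q_enc/ε₀.
E = k|Q_enc|/r² = (8.99×10^9)(8.268e-5)/(1.98)² = 1.90×10^5 N/C.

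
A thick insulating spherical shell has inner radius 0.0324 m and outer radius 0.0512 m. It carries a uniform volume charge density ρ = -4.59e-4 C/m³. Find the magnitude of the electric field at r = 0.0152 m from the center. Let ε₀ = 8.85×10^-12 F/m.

E = 0 (no enclosed charge)

Take a concentric spherical Gaussian surface of radius r = 0.0152 m (r < 0.0324 m, inside the empty cavity).
No charge is enclosed, so by Gauss's law E·4πr² = 0 ⇒ E = 0.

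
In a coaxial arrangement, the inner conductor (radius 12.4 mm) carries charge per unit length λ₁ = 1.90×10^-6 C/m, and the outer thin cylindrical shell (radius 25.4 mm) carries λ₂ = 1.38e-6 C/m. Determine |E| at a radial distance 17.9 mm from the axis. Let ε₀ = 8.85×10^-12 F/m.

Take a coaxial cylindrical Gaussian surface of radius r = 17.9 mm and length L (between the conductors, 12.4 mm < r < 25.4 mm).
The shell at 25.4 mm lies outside the Gaussian surface, so λ_enc = λ₁ = 1.90×10^-6 C/m.
Since E is radial and uniform over the curved surface, Φ = E·2πrL = Q_enc/ε₀ = λ_enc L/ε₀.
E = |λ_enc|/(2πε₀r) = (1.90e-6)/(2π·8.85×10^-12·0.0179) = 1.91×10^6 N/C.

|E| ≈ 1.91×10^6 N/C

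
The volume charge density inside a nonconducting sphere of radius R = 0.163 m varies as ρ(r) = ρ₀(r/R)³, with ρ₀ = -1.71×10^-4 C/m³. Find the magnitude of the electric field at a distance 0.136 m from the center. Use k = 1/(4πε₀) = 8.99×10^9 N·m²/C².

By spherical symmetry E is radial; choose a Gaussian sphere of radius r = 0.136 m (r < R).
Integrate the density: Q_enc = 4π ∫₀^r ρ₀(r'/R)^3 r'² dr' = 4πρ₀ r^6/(6·R³) = -5.233×10^-7 C.
Gauss's law: E·4πr² = Q_enc/ε₀.
E = k|Q_enc|/r² = (8.99×10^9)(5.233×10^-7)/(0.136)² = 2.54e5 N/C.

E = 2.54e5 V/m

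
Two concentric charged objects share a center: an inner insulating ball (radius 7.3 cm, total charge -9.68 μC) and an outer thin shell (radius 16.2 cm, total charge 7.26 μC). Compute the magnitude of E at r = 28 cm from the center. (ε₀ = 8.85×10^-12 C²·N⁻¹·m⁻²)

E ≈ 2.78e5 N/C

Symmetry ⇒ E = E(r) r̂. Gaussian sphere of radius r = 28 cm (r > 16.2 cm, enclosing both).
Q_enc = (-9.68 μC) + (7.26 μC) = -2.42e-6 C.
Since E is radial and uniform over the Gaussian sphere, Φ = E·4πr² = Q_enc/ε₀.
E = |Q_enc|/(4πε₀r²) = (2.42×10^-6)/(4π·8.85×10^-12·(0.28)²) = 2.78×10^5 N/C.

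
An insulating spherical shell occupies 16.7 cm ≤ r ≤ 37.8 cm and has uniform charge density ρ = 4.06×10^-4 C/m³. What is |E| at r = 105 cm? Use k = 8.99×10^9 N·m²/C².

By spherical symmetry E is radial; choose a Gaussian sphere of radius r = 105 cm (r > 37.8 cm, enclosing the whole shell).
Q_enc = ρ·(4π/3)(b³ − a³) = (4.06×10^-4)·(4π/3)·((0.378)³ − (0.167)³) = 8.393×10^-5 C.
Applying ∮E·dA = Q_enc/ε₀ with Φ = E(4πr²):
E = k|Q_enc|/r² = (8.99×10^9)(8.393×10^-5)/(1.05)² = 6.84×10^5 N/C.

E ≈ 6.84×10^5 N/C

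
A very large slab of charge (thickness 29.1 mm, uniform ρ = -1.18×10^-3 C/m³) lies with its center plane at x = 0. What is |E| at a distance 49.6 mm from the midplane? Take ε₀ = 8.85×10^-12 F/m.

E = 1.94×10^6 V/m

The point |x| = 49.6 mm lies outside the slab (half-thickness 0.01455 m). A symmetric pillbox spanning the full slab encloses Q_enc = ρ·d·A.
Flux = 2EA ⇒ E = |ρ|d/(2ε₀), independent of distance outside.
E = (1.18×10^-3)(0.0291)/(2·8.85×10^-12) = 1.94e6 N/C.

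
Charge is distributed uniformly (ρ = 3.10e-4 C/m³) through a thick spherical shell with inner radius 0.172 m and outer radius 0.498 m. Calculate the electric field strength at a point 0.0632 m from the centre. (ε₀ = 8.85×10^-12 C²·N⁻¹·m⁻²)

E = 0

Take a concentric spherical Gaussian surface of radius r = 0.0632 m (r < 0.172 m, inside the empty cavity).
No charge is enclosed, so by Gauss's law E·4πr² = 0 ⇒ E = 0.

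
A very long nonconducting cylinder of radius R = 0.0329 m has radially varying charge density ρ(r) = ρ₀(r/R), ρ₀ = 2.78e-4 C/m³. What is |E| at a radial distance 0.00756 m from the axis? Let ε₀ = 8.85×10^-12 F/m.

E = 1.82×10^4 N/C

By cylindrical symmetry E is radial; use a coaxial Gaussian cylinder of radius 0.00756 m and length L (r < R).
λ_enc = ∫₀^r ρ(r')·2πr' dr' = (2πρ₀/R)·r^3/3 = 7.647×10^-9 C/m.
Applying ∮E·dA = Q_enc/ε₀ with the end caps contributing no flux:
E = |λ_enc|/(2πε₀r) = (7.647×10^-9)/(2π·8.85×10^-12·0.00756) = 1.82×10^4 N/C.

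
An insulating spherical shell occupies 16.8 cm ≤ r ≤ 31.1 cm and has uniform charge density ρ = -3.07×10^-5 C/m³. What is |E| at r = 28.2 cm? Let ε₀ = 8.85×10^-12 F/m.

Symmetry ⇒ E = E(r) r̂. Gaussian sphere of radius r = 28.2 cm (within the shell material, 16.8 cm < r < 31.1 cm).
Enclosed charge is the volume from a to r: Q_enc = (4π/3)ρ(r³ − a³) = -2.274×10^-6 C.
Since E is radial and uniform over the Gaussian sphere, Φ = E·4πr² = Q_enc/ε₀.
E = |Q_enc|/(4πε₀r²) = (2.274×10^-6)/(4π·8.85×10^-12·(0.282)²) = 2.57e5 N/C.

E = 2.57e5 V/m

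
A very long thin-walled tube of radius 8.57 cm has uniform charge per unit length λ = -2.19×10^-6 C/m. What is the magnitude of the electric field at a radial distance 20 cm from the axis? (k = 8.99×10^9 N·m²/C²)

Take a coaxial cylindrical Gaussian surface of radius r = 20 cm and length L (r > 8.57 cm).
The full line charge is enclosed: λ_enc = -2.19×10^-6 C/m.
Gauss's law: E·2πrL = λ_enc L/ε₀.
E = 2k|λ_enc|/r = 2(8.99×10^9)(2.19×10^-6)/(0.2) = 1.97×10^5 N/C.

E ≈ 1.97×10^5 V/m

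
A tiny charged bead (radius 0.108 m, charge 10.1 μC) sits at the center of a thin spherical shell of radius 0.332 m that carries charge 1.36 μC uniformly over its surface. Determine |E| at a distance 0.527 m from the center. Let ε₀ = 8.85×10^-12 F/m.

Symmetry ⇒ E = E(r) r̂. Gaussian sphere of radius r = 0.527 m (r > 0.332 m, enclosing both).
Q_enc = (10.1 μC) + (1.36 μC) = 1.146e-5 C.
Applying ∮E·dA = Q_enc/ε₀ with Φ = E(4πr²):
E = |Q_enc|/(4πε₀r²) = (1.146×10^-5)/(4π·8.85×10^-12·(0.527)²) = 3.71×10^5 N/C.

|E| ≈ 3.71e5 V/m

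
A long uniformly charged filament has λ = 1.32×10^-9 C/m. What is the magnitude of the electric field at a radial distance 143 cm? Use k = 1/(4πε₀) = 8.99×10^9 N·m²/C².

Coaxial Gaussian cylinder, radius r = 143 cm, length L.
Q_enc = λL, so λ_enc = 1.32e-9 C/m.
Since E is radial and uniform over the curved surface, Φ = E·2πrL = Q_enc/ε₀ = λ_enc L/ε₀.
E = 2k|λ_enc|/r = 2(8.99×10^9)(1.32×10^-9)/(1.43) = 16.6 N/C.

|E| = 16.6 V/m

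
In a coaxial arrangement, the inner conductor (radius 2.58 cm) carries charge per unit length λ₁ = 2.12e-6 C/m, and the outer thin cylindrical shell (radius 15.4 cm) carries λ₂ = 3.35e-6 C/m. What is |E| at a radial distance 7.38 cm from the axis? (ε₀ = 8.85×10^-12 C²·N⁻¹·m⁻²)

E = 5.17×10^5 N/C

Take a coaxial cylindrical Gaussian surface of radius r = 7.38 cm and length L (between the conductors, 2.58 cm < r < 15.4 cm).
Only the inner wire is enclosed; the outer shell contributes nothing inside itself. λ_enc = λ₁ = 2.12e-6 C/m.
Since E is radial and uniform over the curved surface, Φ = E·2πrL = Q_enc/ε₀ = λ_enc L/ε₀.
E = |λ_enc|/(2πε₀r) = (2.12×10^-6)/(2π·8.85×10^-12·0.0738) = 5.17e5 N/C.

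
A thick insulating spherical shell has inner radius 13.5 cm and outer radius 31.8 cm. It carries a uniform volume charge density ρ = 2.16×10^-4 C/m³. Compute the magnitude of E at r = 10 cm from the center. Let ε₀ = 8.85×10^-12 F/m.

E = 0 (no enclosed charge)

Take a concentric spherical Gaussian surface of radius r = 10 cm (r < 13.5 cm, inside the empty cavity).
No charge is enclosed, so by Gauss's law E·4πr² = 0 ⇒ E = 0.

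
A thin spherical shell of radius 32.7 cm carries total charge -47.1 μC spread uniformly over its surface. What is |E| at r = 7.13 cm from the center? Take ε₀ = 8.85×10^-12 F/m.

Take a concentric spherical Gaussian surface of radius r = 7.13 cm (inside the shell, r < 32.7 cm).
No charge lies within this surface, so Q_enc = 0 and Gauss's law gives E·4πr² = 0 ⇒ E = 0.

E = 0 (no enclosed charge)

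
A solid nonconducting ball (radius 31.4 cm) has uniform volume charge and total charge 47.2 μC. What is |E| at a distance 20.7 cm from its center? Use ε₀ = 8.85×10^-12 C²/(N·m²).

Symmetry ⇒ E = E(r) r̂. Gaussian sphere of radius r = 20.7 cm (r < R).
For a uniform sphere the enclosed fraction is (r/R)³, so Q_enc = (47.2 μC)(0.207/0.314)³ = 1.352×10^-5 C.
Applying ∮E·dA = Q_enc/ε₀ with Φ = E(4πr²):
E = |Q_enc|/(4πε₀r²) = (1.352e-5)/(4π·8.85×10^-12·(0.207)²) = 2.84e6 N/C.

E ≈ 2.84×10^6 N/C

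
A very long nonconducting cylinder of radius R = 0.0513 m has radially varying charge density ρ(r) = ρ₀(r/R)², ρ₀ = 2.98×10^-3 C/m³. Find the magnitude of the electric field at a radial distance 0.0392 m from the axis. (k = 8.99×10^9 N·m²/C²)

Coaxial Gaussian cylinder, radius r = 0.0392 m, length L (r < R).
Integrating ρ over the cross-section to radius r: λ_enc = (2πρ₀/R²) ∫₀^r r'^3 dr' = 2πρ₀ r^4/(4·R²) = 4.20×10^-6 C/m.
Since E is radial and uniform over the curved surface, Φ = E·2πrL = Q_enc/ε₀ = λ_enc L/ε₀.
E = 2k|λ_enc|/r = 2(8.99×10^9)(4.20×10^-6)/(0.0392) = 1.93×10^6 N/C.

|E| ≈ 1.93×10^6 V/m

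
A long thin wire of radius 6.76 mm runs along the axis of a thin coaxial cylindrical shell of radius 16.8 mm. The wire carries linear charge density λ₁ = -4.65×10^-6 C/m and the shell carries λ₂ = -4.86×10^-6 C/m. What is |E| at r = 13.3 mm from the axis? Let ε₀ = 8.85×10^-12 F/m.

Choose a coaxial cylinder of radius r = 13.3 mm (arbitrary length L) as the Gaussian surface (between the conductors, 6.76 mm < r < 16.8 mm).
The shell at 16.8 mm lies outside the Gaussian surface, so λ_enc = λ₁ = -4.65×10^-6 C/m.
By Gauss's law (flux through the curved wall only), E·2πrL = λ_enc L/ε₀.
E = |λ_enc|/(2πε₀r) = (4.65×10^-6)/(2π·8.85×10^-12·0.0133) = 6.29×10^6 N/C.

6.29×10^6 N/C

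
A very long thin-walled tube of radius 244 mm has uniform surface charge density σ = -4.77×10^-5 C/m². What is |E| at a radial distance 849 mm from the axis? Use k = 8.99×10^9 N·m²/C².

By cylindrical symmetry E is radial; use a coaxial Gaussian cylinder of radius 849 mm and length L (r > 244 mm).
The whole shell is enclosed: λ_enc = σ·2πR = (-4.77×10^-5)·2π·(0.244) = -7.313×10^-5 C/m.
Since E is radial and uniform over the curved surface, Φ = E·2πrL = Q_enc/ε₀ = λ_enc L/ε₀.
E = 2k|λ_enc|/r = 2(8.99×10^9)(7.313×10^-5)/(0.849) = 1.55×10^6 N/C.

|E| ≈ 1.55×10^6 N/C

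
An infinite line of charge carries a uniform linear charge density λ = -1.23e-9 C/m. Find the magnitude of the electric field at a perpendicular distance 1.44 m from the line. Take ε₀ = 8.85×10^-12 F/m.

By cylindrical symmetry E is radial; use a coaxial Gaussian cylinder of radius 1.44 m and length L.
Q_enc = λL, so λ_enc = -1.23e-9 C/m.
By Gauss's law (flux through the curved wall only), E·2πrL = λ_enc L/ε₀.
E = |λ_enc|/(2πε₀r) = (1.23×10^-9)/(2π·8.85×10^-12·1.44) = 15.4 N/C.

E = 15.4 N/C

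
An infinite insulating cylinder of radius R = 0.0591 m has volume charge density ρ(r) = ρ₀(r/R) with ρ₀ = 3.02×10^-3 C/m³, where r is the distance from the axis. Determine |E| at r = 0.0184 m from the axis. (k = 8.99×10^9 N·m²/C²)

Take a coaxial cylindrical Gaussian surface of radius r = 0.0184 m and length L (r < R).
λ_enc = ∫₀^r ρ(r')·2πr' dr' = (2πρ₀/R)·r^3/3 = 6.667×10^-7 C/m.
Since E is radial and uniform over the curved surface, Φ = E·2πrL = Q_enc/ε₀ = λ_enc L/ε₀.
E = 2k|λ_enc|/r = 2(8.99×10^9)(6.667×10^-7)/(0.0184) = 6.51×10^5 N/C.

|E| = 6.51×10^5 N/C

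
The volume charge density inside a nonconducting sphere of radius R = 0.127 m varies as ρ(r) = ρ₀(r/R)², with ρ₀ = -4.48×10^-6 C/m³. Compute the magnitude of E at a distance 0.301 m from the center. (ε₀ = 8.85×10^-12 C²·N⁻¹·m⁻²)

2.29e3 N/C

Symmetry ⇒ E = E(r) r̂. Gaussian sphere of radius r = 0.301 m (r > R, all charge enclosed).
Q_enc = 4π ∫₀^R ρ₀(r'/R)^2 r'² dr' = 4πρ₀R³/5 = -2.306e-8 C.
Applying ∮E·dA = Q_enc/ε₀ with Φ = E(4πr²):
E = |Q_enc|/(4πε₀r²) = (2.306×10^-8)/(4π·8.85×10^-12·(0.301)²) = 2.29×10^3 N/C.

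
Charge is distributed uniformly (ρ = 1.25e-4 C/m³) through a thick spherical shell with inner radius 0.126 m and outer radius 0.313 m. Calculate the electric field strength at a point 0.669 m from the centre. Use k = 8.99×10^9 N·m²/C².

Use a concentric Gaussian sphere at r = 0.669 m (r > 0.313 m, enclosing the whole shell).
Q_enc = ρ·(4π/3)(b³ − a³) = (1.25×10^-4)·(4π/3)·((0.313)³ − (0.126)³) = 1.501×10^-5 C.
Since E is radial and uniform over the Gaussian sphere, Φ = E·4πr² = Q_enc/ε₀.
E = k|Q_enc|/r² = (8.99×10^9)(1.501×10^-5)/(0.669)² = 3.01×10^5 N/C.

E = 3.01e5 N/C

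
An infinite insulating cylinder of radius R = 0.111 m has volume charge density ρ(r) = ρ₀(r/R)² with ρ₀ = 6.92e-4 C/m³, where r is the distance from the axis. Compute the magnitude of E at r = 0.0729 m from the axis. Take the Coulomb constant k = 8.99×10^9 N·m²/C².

Choose a coaxial cylinder of radius r = 0.0729 m (arbitrary length L) as the Gaussian surface (r < R).
λ_enc = ∫₀^r ρ(r')·2πr' dr' = (2πρ₀/R²)·r^4/4 = 2.492e-6 C/m.
Since E is radial and uniform over the curved surface, Φ = E·2πrL = Q_enc/ε₀ = λ_enc L/ε₀.
E = 2k|λ_enc|/r = 2(8.99×10^9)(2.492e-6)/(0.0729) = 6.15e5 N/C.

E = 6.15×10^5 N/C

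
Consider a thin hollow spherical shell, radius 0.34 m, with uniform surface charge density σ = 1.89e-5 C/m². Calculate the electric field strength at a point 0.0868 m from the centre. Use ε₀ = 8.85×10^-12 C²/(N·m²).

|E| = 0 N/C

Use a concentric Gaussian sphere at r = 0.0868 m (inside the shell, r < 0.34 m).
No charge lies within this surface, so Q_enc = 0 and Gauss's law gives E·4πr² = 0 ⇒ E = 0.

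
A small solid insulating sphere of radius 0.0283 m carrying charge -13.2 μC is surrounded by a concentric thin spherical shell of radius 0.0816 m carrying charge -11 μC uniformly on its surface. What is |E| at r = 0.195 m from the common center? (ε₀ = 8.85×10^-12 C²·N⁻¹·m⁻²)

|E| = 5.72×10^6 N/C

Take a concentric spherical Gaussian surface of radius r = 0.195 m (r > 0.0816 m, enclosing both).
Q_enc = (-13.2 μC) + (-11 μC) = -2.42×10^-5 C.
Gauss's law: E·4πr² = Q_enc/ε₀.
E = |Q_enc|/(4πε₀r²) = (2.42×10^-5)/(4π·8.85×10^-12·(0.195)²) = 5.72e6 N/C.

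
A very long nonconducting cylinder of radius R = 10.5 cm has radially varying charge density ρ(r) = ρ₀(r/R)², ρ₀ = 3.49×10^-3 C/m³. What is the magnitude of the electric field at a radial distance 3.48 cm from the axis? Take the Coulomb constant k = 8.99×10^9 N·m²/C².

|E| ≈ 3.77×10^5 V/m

Coaxial Gaussian cylinder, radius r = 3.48 cm, length L (r < R).
λ_enc = ∫₀^r ρ(r')·2πr' dr' = (2πρ₀/R²)·r^4/4 = 7.293×10^-7 C/m.
Since E is radial and uniform over the curved surface, Φ = E·2πrL = Q_enc/ε₀ = λ_enc L/ε₀.
E = 2k|λ_enc|/r = 2(8.99×10^9)(7.293×10^-7)/(0.0348) = 3.77×10^5 N/C.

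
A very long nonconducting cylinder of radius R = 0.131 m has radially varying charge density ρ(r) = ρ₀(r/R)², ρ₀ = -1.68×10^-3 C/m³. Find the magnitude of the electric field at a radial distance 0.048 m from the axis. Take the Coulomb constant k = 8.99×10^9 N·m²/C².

By cylindrical symmetry E is radial; use a coaxial Gaussian cylinder of radius 0.048 m and length L (r < R).
λ_enc = ∫₀^r ρ(r')·2πr' dr' = (2πρ₀/R²)·r^4/4 = -8.163e-7 C/m.
Gauss's law: E·2πrL = λ_enc L/ε₀.
E = 2k|λ_enc|/r = 2(8.99×10^9)(8.163×10^-7)/(0.048) = 3.06×10^5 N/C.

E = 3.06×10^5 V/m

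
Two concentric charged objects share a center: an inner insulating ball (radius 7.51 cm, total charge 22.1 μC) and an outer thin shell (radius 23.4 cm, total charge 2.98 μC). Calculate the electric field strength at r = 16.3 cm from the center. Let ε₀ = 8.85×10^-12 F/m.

|E| ≈ 7.48e6 N/C

Use a concentric Gaussian sphere at r = 16.3 cm (between the bodies, 7.51 cm < r < 23.4 cm).
The shell at 23.4 cm lies outside the Gaussian surface, so Q_enc = 22.1 μC = 2.21×10^-5 C.
Applying ∮E·dA = Q_enc/ε₀ with Φ = E(4πr²):
E = |Q_enc|/(4πε₀r²) = (2.21×10^-5)/(4π·8.85×10^-12·(0.163)²) = 7.48×10^6 N/C.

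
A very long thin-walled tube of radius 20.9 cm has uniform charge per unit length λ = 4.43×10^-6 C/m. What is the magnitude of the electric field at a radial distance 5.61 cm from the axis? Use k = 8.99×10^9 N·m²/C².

|E| = 0 N/C

Coaxial Gaussian cylinder, radius r = 5.61 cm, length L (r < 20.9 cm, inside the shell).
All the surface charge lies outside this cylinder: Q_enc = 0, hence E = 0.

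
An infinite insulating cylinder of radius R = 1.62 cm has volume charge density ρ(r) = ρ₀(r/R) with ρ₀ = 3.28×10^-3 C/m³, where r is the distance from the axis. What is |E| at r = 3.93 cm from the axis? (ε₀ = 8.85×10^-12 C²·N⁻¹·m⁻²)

E = 8.25e5 N/C

Coaxial Gaussian cylinder, radius r = 3.93 cm, length L (r > R, full charge per length enclosed).
λ_enc = 2π ∫₀^R ρ₀(r'/R)^1 r' dr' = 2πρ₀R²/3 = 1.803×10^-6 C/m.
Since E is radial and uniform over the curved surface, Φ = E·2πrL = Q_enc/ε₀ = λ_enc L/ε₀.
E = |λ_enc|/(2πε₀r) = (1.803e-6)/(2π·8.85×10^-12·0.0393) = 8.25×10^5 N/C.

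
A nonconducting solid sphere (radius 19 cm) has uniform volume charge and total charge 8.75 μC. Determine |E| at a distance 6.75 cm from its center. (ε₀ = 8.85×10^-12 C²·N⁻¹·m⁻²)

E = 7.74×10^5 N/C

By spherical symmetry E is radial; choose a Gaussian sphere of radius r = 6.75 cm (r < R).
For a uniform sphere the enclosed fraction is (r/R)³, so Q_enc = (8.75 μC)(0.0675/0.19)³ = 3.923×10^-7 C.
Applying ∮E·dA = Q_enc/ε₀ with Φ = E(4πr²):
E = |Q_enc|/(4πε₀r²) = (3.923e-7)/(4π·8.85×10^-12·(0.0675)²) = 7.74×10^5 N/C.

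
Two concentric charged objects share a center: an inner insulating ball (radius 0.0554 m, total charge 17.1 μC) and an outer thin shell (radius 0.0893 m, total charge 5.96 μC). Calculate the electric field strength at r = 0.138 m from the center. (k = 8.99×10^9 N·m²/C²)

|E| = 1.09×10^7 N/C

Symmetry ⇒ E = E(r) r̂. Gaussian sphere of radius r = 0.138 m (r > 0.0893 m, enclosing both).
Q_enc = (17.1 μC) + (5.96 μC) = 2.306×10^-5 C.
Gauss's law: E·4πr² = Q_enc/ε₀.
E = k|Q_enc|/r² = (8.99×10^9)(2.306×10^-5)/(0.138)² = 1.09e7 N/C.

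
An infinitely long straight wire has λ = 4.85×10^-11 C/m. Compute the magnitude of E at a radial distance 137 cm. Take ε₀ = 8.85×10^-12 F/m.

E ≈ 0.637 N/C

Choose a coaxial cylinder of radius r = 137 cm (arbitrary length L) as the Gaussian surface.
Q_enc = λL, so λ_enc = 4.85×10^-11 C/m.
Applying ∮E·dA = Q_enc/ε₀ with the end caps contributing no flux:
E = |λ_enc|/(2πε₀r) = (4.85e-11)/(2π·8.85×10^-12·1.37) = 0.637 N/C.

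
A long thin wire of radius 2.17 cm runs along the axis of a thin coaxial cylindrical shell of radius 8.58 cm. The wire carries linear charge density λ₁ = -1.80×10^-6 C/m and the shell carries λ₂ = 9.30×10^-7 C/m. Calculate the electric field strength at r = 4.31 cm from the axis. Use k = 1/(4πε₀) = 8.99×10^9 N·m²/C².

Choose a coaxial cylinder of radius r = 4.31 cm (arbitrary length L) as the Gaussian surface (between the conductors, 2.17 cm < r < 8.58 cm).
The shell at 8.58 cm lies outside the Gaussian surface, so λ_enc = λ₁ = -1.80×10^-6 C/m.
Applying ∮E·dA = Q_enc/ε₀ with the end caps contributing no flux:
E = 2k|λ_enc|/r = 2(8.99×10^9)(1.80×10^-6)/(0.0431) = 7.51×10^5 N/C.

|E| ≈ 7.51e5 N/C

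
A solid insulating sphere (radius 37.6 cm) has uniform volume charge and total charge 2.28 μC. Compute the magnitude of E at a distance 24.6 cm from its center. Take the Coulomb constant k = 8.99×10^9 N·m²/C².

Take a concentric spherical Gaussian surface of radius r = 24.6 cm (r < R).
Only the charge within r is enclosed: Q_enc = Q·(r/R)³ = (2.28 μC)·(24.6 cm/37.6 cm)³ = 6.385×10^-7 C.
By Gauss's law, ∮E·dA = E·4πr² = Q_enc/ε₀.
E = k|Q_enc|/r² = (8.99×10^9)(6.385×10^-7)/(0.246)² = 9.49e4 N/C.

E ≈ 9.49×10^4 N/C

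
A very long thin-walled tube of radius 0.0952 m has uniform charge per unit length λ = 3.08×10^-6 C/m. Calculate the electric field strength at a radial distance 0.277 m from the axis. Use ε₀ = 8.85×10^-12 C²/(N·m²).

Choose a coaxial cylinder of radius r = 0.277 m (arbitrary length L) as the Gaussian surface (r > 0.0952 m).
The full line charge is enclosed: λ_enc = 3.08×10^-6 C/m.
By Gauss's law (flux through the curved wall only), E·2πrL = λ_enc L/ε₀.
E = |λ_enc|/(2πε₀r) = (3.08e-6)/(2π·8.85×10^-12·0.277) = 2.00×10^5 N/C.

|E| = 2.00e5 N/C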